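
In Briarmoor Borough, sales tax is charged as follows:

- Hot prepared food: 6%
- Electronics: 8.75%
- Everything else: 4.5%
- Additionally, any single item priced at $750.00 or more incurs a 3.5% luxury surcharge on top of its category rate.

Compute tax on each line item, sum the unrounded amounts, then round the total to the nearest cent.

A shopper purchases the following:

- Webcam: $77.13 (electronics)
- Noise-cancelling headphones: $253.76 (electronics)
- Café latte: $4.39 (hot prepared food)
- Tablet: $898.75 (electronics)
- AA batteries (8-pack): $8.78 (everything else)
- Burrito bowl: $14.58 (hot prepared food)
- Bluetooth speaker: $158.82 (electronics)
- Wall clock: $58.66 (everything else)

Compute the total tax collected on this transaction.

$157.12

Webcam $77.13: electronics → 8.75% → $6.748875
Noise-cancelling headphones $253.76: electronics → 8.75% → $22.204
Café latte $4.39: hot prepared food → 6% → $0.2634
Tablet $898.75: electronics → 8.75% + 3.5% surcharge = 12.25% → $110.096875
AA batteries (8-pack) $8.78: everything else → 4.5% → $0.3951
Burrito bowl $14.58: hot prepared food → 6% → $0.8748
Bluetooth speaker $158.82: electronics → 8.75% → $13.89675
Wall clock $58.66: everything else → 4.5% → $2.6397
Unrounded tax sum = $157.1195 → $157.12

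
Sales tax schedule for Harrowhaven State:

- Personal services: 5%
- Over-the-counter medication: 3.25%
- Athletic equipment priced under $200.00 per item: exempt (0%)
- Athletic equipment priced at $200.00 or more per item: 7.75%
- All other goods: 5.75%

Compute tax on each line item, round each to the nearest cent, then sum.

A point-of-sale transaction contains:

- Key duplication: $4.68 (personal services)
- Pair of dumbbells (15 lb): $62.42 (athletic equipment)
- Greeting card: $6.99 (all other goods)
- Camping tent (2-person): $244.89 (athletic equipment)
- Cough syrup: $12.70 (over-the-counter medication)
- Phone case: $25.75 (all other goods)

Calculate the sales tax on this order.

Key duplication $4.68: personal services → 5% → $0.23
Pair of dumbbells (15 lb) $62.42: athletic equipment, under $200.00 → 0% → $0.00
Greeting card $6.99: all other goods → 5.75% → $0.40
Camping tent (2-person) $244.89: athletic equipment, $200.00 or more → 7.75% → $18.98
Cough syrup $12.70: over-the-counter medication → 3.25% → $0.41
Phone case $25.75: all other goods → 5.75% → $1.48
Total tax = $0.23 + $0.40 + $18.98 + $0.41 + $1.48 = $21.50

$21.50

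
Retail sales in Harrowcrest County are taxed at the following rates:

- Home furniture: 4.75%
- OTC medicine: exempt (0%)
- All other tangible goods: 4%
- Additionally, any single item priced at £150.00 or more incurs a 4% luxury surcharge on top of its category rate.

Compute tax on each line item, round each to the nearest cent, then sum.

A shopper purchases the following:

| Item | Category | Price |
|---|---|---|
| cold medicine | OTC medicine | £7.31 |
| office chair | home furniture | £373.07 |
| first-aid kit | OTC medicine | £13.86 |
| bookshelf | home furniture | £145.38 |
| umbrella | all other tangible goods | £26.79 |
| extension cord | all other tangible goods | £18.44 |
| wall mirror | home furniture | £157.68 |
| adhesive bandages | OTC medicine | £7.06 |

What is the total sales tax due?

Cold medicine £7.31: OTC medicine → 0% → £0.00
Office chair £373.07: home furniture → 4.75% + 4% surcharge = 8.75% → £32.64
First-aid kit £13.86: OTC medicine → 0% → £0.00
Bookshelf £145.38: home furniture → 4.75% → £6.91
Umbrella £26.79: all other tangible goods → 4% → £1.07
Extension cord £18.44: all other tangible goods → 4% → £0.74
Wall mirror £157.68: home furniture → 4.75% + 4% surcharge = 8.75% → £13.80
Adhesive bandages £7.06: OTC medicine → 0% → £0.00
Total tax = £32.64 + £6.91 + £1.07 + £0.74 + £13.80 = £55.16

£55.16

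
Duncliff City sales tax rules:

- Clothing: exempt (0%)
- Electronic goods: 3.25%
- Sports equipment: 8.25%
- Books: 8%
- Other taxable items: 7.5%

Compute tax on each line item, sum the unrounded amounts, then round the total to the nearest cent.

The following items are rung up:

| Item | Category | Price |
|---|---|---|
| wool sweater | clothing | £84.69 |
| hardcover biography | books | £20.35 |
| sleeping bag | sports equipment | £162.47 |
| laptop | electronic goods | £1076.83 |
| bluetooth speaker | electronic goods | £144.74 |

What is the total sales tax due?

Wool sweater £84.69: clothing → 0% → £0.00
Hardcover biography £20.35: books → 8% → £1.628
Sleeping bag £162.47: sports equipment → 8.25% → £13.403775
Laptop £1076.83: electronic goods → 3.25% → £34.996975
Bluetooth speaker £144.74: electronic goods → 3.25% → £4.70405
Unrounded tax sum = £54.7328 → £54.73

£54.73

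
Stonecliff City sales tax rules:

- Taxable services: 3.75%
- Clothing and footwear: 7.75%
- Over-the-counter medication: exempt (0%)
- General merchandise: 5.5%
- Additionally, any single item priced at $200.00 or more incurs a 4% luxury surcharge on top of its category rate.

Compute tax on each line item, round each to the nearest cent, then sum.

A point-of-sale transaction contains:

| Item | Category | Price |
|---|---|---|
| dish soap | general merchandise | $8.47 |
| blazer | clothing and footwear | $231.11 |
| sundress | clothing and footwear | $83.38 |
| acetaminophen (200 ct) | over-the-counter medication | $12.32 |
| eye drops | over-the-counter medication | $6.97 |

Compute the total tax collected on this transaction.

$34.09

Dish soap $8.47: general merchandise → 5.5% → $0.47
Blazer $231.11: clothing and footwear → 7.75% + 4% surcharge = 11.75% → $27.16
Sundress $83.38: clothing and footwear → 7.75% → $6.46
Acetaminophen (200 ct) $12.32: over-the-counter medication → 0% → $0.00
Eye drops $6.97: over-the-counter medication → 0% → $0.00
Total tax = $0.47 + $27.16 + $6.46 = $34.09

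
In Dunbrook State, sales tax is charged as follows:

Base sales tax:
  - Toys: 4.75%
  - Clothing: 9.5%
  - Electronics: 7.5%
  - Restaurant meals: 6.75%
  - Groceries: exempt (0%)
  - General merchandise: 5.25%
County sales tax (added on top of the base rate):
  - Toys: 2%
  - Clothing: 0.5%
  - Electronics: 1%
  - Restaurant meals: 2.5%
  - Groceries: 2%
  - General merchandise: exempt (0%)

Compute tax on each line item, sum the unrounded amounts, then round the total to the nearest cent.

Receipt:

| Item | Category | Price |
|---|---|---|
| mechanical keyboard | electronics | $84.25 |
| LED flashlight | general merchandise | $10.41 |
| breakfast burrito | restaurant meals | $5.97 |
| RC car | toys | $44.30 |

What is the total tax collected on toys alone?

$2.99

RC car $44.30: toys → 4.75% + 2% county = 6.75% → $2.99025
Tax on toys: unrounded sum = $2.99025 → $2.99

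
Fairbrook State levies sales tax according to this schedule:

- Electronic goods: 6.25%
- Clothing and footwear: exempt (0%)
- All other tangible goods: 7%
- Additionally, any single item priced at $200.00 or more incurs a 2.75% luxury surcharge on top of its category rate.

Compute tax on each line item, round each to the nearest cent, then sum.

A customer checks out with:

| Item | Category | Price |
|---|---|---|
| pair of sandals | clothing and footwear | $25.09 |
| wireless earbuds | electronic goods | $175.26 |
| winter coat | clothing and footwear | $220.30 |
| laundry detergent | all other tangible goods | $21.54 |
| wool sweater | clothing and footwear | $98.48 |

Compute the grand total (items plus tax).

Pair of sandals $25.09: clothing and footwear → 0% → $0.00
Wireless earbuds $175.26: electronic goods → 6.25% → $10.95
Winter coat $220.30: clothing and footwear → 0% + 2.75% surcharge = 2.75% → $6.06
Laundry detergent $21.54: all other tangible goods → 7% → $1.51
Wool sweater $98.48: clothing and footwear → 0% → $0.00
Subtotal = $540.67; tax = $18.52; total due = $559.19

$559.19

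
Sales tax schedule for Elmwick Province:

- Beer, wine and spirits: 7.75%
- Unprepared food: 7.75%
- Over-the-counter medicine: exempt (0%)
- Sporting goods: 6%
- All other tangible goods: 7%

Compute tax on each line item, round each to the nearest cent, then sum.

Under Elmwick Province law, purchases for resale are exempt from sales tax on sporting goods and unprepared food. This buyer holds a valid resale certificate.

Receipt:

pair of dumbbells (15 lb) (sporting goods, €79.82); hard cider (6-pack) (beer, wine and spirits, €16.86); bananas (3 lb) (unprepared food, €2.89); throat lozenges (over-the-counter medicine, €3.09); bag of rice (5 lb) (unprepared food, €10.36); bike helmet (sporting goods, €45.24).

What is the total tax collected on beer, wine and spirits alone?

€1.31

Hard cider (6-pack) €16.86: beer, wine and spirits → 7.75% → €1.31
Tax on beer, wine and spirits = €1.31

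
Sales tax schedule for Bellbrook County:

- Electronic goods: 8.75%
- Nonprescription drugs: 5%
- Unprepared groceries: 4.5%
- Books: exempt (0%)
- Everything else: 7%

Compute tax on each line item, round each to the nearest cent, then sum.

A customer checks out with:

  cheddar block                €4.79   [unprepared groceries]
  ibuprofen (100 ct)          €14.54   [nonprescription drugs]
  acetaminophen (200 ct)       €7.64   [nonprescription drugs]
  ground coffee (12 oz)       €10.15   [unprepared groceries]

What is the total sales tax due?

Cheddar block €4.79: unprepared groceries → 4.5% → €0.22
Ibuprofen (100 ct) €14.54: nonprescription drugs → 5% → €0.73
Acetaminophen (200 ct) €7.64: nonprescription drugs → 5% → €0.38
Ground coffee (12 oz) €10.15: unprepared groceries → 4.5% → €0.46
Total tax = €0.22 + €0.73 + €0.38 + €0.46 = €1.79

€1.79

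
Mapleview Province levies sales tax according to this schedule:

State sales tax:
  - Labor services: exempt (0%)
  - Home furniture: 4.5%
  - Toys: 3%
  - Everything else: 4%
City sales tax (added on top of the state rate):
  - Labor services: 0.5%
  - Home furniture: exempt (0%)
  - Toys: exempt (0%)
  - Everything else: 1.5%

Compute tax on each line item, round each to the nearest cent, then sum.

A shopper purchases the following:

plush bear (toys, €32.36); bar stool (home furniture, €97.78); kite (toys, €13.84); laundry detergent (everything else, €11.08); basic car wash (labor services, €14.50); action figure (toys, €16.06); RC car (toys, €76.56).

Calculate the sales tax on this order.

Plush bear €32.36: toys → 3% + 0% city = 3% → €0.97
Bar stool €97.78: home furniture → 4.5% + 0% city = 4.5% → €4.40
Kite €13.84: toys → 3% + 0% city = 3% → €0.42
Laundry detergent €11.08: everything else → 4% + 1.5% city = 5.5% → €0.61
Basic car wash €14.50: labor services → 0% + 0.5% city = 0.5% → €0.07
Action figure €16.06: toys → 3% + 0% city = 3% → €0.48
RC car €76.56: toys → 3% + 0% city = 3% → €2.30
Total tax = €0.97 + €4.40 + €0.42 + €0.61 + €0.07 + €0.48 + €2.30 = €9.25

€9.25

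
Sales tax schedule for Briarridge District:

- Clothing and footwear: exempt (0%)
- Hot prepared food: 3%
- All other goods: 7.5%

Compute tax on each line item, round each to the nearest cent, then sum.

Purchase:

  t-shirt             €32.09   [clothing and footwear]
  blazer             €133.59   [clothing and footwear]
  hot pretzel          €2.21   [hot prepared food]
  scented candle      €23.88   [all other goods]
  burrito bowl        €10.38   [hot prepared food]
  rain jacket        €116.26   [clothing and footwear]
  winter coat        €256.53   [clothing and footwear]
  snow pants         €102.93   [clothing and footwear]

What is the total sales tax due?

T-shirt €32.09: clothing and footwear → 0% → €0.00
Blazer €133.59: clothing and footwear → 0% → €0.00
Hot pretzel €2.21: hot prepared food → 3% → €0.07
Scented candle €23.88: all other goods → 7.5% → €1.79
Burrito bowl €10.38: hot prepared food → 3% → €0.31
Rain jacket €116.26: clothing and footwear → 0% → €0.00
Winter coat €256.53: clothing and footwear → 0% → €0.00
Snow pants €102.93: clothing and footwear → 0% → €0.00
Total tax = €0.07 + €1.79 + €0.31 = €2.17

€2.17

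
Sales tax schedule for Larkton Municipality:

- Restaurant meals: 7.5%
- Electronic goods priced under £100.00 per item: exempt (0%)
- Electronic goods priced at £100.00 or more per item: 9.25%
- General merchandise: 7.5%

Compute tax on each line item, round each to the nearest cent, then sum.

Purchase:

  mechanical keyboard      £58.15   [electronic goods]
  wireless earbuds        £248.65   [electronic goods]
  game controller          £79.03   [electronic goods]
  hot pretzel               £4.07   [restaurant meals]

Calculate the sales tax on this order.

Mechanical keyboard £58.15: electronic goods, under £100.00 → 0% → £0.00
Wireless earbuds £248.65: electronic goods, £100.00 or more → 9.25% → £23.00
Game controller £79.03: electronic goods, under £100.00 → 0% → £0.00
Hot pretzel £4.07: restaurant meals → 7.5% → £0.31
Total tax = £23.00 + £0.31 = £23.31

£23.31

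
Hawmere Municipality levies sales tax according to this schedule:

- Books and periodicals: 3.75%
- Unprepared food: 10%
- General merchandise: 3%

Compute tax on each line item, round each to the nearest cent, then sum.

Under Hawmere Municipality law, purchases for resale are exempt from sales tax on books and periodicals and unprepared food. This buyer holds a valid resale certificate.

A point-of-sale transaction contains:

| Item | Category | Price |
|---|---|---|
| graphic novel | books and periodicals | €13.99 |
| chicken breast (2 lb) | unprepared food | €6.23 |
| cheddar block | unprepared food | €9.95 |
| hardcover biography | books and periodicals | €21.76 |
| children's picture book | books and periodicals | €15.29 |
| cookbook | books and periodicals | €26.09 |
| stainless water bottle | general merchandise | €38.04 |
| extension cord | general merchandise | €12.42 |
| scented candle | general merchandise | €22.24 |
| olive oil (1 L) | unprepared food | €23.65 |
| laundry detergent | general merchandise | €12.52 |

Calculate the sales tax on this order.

Graphic novel €13.99: books and periodicals, buyer-exempt → 0% → €0.00
Chicken breast (2 lb) €6.23: unprepared food, buyer-exempt → 0% → €0.00
Cheddar block €9.95: unprepared food, buyer-exempt → 0% → €0.00
Hardcover biography €21.76: books and periodicals, buyer-exempt → 0% → €0.00
Children's picture book €15.29: books and periodicals, buyer-exempt → 0% → €0.00
Cookbook €26.09: books and periodicals, buyer-exempt → 0% → €0.00
Stainless water bottle €38.04: general merchandise → 3% → €1.14
Extension cord €12.42: general merchandise → 3% → €0.37
Scented candle €22.24: general merchandise → 3% → €0.67
Olive oil (1 L) €23.65: unprepared food, buyer-exempt → 0% → €0.00
Laundry detergent €12.52: general merchandise → 3% → €0.38
Total tax = €1.14 + €0.37 + €0.67 + €0.38 = €2.56

€2.56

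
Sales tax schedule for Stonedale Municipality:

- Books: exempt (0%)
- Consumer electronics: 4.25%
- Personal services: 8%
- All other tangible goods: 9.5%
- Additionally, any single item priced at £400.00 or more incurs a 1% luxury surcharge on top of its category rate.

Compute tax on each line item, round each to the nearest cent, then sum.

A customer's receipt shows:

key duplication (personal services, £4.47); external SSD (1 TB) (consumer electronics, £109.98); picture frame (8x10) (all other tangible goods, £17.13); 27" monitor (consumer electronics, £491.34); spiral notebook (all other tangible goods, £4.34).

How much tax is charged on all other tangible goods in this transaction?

Picture frame (8x10) £17.13: all other tangible goods → 9.5% → £1.63
Spiral notebook £4.34: all other tangible goods → 9.5% → £0.41
Tax on all other tangible goods = £1.63 + £0.41 = £2.04

£2.04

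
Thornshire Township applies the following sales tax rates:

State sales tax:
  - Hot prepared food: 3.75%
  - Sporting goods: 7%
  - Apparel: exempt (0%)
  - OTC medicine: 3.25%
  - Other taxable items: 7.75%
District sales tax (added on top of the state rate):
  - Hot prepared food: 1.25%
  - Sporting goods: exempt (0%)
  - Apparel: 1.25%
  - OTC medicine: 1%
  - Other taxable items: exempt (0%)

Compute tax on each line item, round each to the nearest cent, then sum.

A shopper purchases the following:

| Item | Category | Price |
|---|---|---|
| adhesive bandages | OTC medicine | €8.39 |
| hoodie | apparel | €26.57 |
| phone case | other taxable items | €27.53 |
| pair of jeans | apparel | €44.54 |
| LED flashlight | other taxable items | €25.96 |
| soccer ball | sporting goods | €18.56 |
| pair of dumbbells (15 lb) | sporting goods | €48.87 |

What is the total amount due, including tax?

€210.53

Adhesive bandages €8.39: OTC medicine → 3.25% + 1% district = 4.25% → €0.36
Hoodie €26.57: apparel → 0% + 1.25% district = 1.25% → €0.33
Phone case €27.53: other taxable items → 7.75% + 0% district = 7.75% → €2.13
Pair of jeans €44.54: apparel → 0% + 1.25% district = 1.25% → €0.56
LED flashlight €25.96: other taxable items → 7.75% + 0% district = 7.75% → €2.01
Soccer ball €18.56: sporting goods → 7% + 0% district = 7% → €1.30
Pair of dumbbells (15 lb) €48.87: sporting goods → 7% + 0% district = 7% → €3.42
Subtotal = €200.42; tax = €10.11; total due = €210.53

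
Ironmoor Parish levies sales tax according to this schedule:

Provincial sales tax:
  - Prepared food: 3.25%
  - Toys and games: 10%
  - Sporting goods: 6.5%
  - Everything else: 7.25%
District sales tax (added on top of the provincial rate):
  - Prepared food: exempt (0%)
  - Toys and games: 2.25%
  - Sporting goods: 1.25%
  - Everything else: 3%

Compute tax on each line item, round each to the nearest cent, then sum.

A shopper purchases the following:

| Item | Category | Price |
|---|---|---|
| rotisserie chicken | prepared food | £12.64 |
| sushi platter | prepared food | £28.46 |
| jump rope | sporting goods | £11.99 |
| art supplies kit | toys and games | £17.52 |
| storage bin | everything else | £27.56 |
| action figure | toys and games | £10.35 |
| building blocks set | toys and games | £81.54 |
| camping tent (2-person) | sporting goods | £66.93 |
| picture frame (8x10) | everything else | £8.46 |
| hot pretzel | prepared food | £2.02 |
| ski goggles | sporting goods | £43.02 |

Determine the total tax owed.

Rotisserie chicken £12.64: prepared food → 3.25% + 0% district = 3.25% → £0.41
Sushi platter £28.46: prepared food → 3.25% + 0% district = 3.25% → £0.92
Jump rope £11.99: sporting goods → 6.5% + 1.25% district = 7.75% → £0.93
Art supplies kit £17.52: toys and games → 10% + 2.25% district = 12.25% → £2.15
Storage bin £27.56: everything else → 7.25% + 3% district = 10.25% → £2.82
Action figure £10.35: toys and games → 10% + 2.25% district = 12.25% → £1.27
Building blocks set £81.54: toys and games → 10% + 2.25% district = 12.25% → £9.99
Camping tent (2-person) £66.93: sporting goods → 6.5% + 1.25% district = 7.75% → £5.19
Picture frame (8x10) £8.46: everything else → 7.25% + 3% district = 10.25% → £0.87
Hot pretzel £2.02: prepared food → 3.25% + 0% district = 3.25% → £0.07
Ski goggles £43.02: sporting goods → 6.5% + 1.25% district = 7.75% → £3.33
Total tax = £0.41 + £0.92 + £0.93 + £2.15 + £2.82 + £1.27 + £9.99 + £5.19 + £0.87 + £0.07 + £3.33 = £27.95

£27.95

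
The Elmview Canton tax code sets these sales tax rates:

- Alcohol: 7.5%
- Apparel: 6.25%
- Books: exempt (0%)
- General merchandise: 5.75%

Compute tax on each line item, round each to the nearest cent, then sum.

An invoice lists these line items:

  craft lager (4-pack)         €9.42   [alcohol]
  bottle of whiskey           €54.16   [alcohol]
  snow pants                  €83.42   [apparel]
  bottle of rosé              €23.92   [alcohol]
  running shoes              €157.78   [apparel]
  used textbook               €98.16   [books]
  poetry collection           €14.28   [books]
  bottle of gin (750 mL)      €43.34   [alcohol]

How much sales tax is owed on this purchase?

€24.88

Craft lager (4-pack) €9.42: alcohol → 7.5% → €0.71
Bottle of whiskey €54.16: alcohol → 7.5% → €4.06
Snow pants €83.42: apparel → 6.25% → €5.21
Bottle of rosé €23.92: alcohol → 7.5% → €1.79
Running shoes €157.78: apparel → 6.25% → €9.86
Used textbook €98.16: books → 0% → €0.00
Poetry collection €14.28: books → 0% → €0.00
Bottle of gin (750 mL) €43.34: alcohol → 7.5% → €3.25
Total tax = €0.71 + €4.06 + €5.21 + €1.79 + €9.86 + €3.25 = €24.88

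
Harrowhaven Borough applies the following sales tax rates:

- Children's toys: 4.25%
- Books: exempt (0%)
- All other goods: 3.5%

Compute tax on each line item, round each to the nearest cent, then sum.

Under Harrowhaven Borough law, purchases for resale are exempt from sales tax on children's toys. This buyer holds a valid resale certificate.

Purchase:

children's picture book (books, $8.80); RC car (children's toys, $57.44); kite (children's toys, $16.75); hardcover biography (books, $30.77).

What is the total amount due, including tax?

Children's picture book $8.80: books → 0% → $0.00
RC car $57.44: children's toys, buyer-exempt → 0% → $0.00
Kite $16.75: children's toys, buyer-exempt → 0% → $0.00
Hardcover biography $30.77: books → 0% → $0.00
Subtotal = $113.76; tax = $0.00; total due = $113.76

$113.76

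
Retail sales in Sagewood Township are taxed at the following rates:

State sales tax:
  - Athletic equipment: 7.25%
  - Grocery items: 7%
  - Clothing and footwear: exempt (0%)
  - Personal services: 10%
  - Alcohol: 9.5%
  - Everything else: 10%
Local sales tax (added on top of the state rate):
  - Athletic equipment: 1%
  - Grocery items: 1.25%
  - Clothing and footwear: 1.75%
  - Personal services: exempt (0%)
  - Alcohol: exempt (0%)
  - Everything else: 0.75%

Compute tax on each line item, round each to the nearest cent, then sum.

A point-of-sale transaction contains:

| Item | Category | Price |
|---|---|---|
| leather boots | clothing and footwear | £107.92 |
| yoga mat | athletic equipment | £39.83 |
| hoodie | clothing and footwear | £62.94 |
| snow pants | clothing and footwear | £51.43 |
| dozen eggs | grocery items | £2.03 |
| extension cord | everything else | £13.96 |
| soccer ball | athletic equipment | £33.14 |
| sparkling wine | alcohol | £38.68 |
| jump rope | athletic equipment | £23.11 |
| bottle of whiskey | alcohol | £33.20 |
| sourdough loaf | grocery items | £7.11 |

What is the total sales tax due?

£20.90

Leather boots £107.92: clothing and footwear → 0% + 1.75% local = 1.75% → £1.89
Yoga mat £39.83: athletic equipment → 7.25% + 1% local = 8.25% → £3.29
Hoodie £62.94: clothing and footwear → 0% + 1.75% local = 1.75% → £1.10
Snow pants £51.43: clothing and footwear → 0% + 1.75% local = 1.75% → £0.90
Dozen eggs £2.03: grocery items → 7% + 1.25% local = 8.25% → £0.17
Extension cord £13.96: everything else → 10% + 0.75% local = 10.75% → £1.50
Soccer ball £33.14: athletic equipment → 7.25% + 1% local = 8.25% → £2.73
Sparkling wine £38.68: alcohol → 9.5% + 0% local = 9.5% → £3.67
Jump rope £23.11: athletic equipment → 7.25% + 1% local = 8.25% → £1.91
Bottle of whiskey £33.20: alcohol → 9.5% + 0% local = 9.5% → £3.15
Sourdough loaf £7.11: grocery items → 7% + 1.25% local = 8.25% → £0.59
Total tax = £1.89 + £3.29 + £1.10 + £0.90 + £0.17 + £1.50 + £2.73 + £3.67 + £1.91 + £3.15 + £0.59 = £20.90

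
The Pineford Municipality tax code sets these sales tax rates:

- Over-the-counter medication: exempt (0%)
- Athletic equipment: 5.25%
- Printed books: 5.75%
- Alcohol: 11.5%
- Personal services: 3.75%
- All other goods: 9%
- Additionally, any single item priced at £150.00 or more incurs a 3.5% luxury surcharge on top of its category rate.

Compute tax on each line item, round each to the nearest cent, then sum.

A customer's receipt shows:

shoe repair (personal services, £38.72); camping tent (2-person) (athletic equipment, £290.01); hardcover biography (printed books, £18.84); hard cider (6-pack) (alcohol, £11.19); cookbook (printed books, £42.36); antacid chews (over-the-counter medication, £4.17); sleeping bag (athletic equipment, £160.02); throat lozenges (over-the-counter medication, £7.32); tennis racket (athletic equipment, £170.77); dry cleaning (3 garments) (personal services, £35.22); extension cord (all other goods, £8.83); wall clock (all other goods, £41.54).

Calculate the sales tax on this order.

Shoe repair £38.72: personal services → 3.75% → £1.45
Camping tent (2-person) £290.01: athletic equipment → 5.25% + 3.5% surcharge = 8.75% → £25.38
Hardcover biography £18.84: printed books → 5.75% → £1.08
Hard cider (6-pack) £11.19: alcohol → 11.5% → £1.29
Cookbook £42.36: printed books → 5.75% → £2.44
Antacid chews £4.17: over-the-counter medication → 0% → £0.00
Sleeping bag £160.02: athletic equipment → 5.25% + 3.5% surcharge = 8.75% → £14.00
Throat lozenges £7.32: over-the-counter medication → 0% → £0.00
Tennis racket £170.77: athletic equipment → 5.25% + 3.5% surcharge = 8.75% → £14.94
Dry cleaning (3 garments) £35.22: personal services → 3.75% → £1.32
Extension cord £8.83: all other goods → 9% → £0.79
Wall clock £41.54: all other goods → 9% → £3.74
Total tax = £1.45 + £25.38 + £1.08 + £1.29 + £2.44 + £14.00 + £14.94 + £1.32 + £0.79 + £3.74 = £66.43

£66.43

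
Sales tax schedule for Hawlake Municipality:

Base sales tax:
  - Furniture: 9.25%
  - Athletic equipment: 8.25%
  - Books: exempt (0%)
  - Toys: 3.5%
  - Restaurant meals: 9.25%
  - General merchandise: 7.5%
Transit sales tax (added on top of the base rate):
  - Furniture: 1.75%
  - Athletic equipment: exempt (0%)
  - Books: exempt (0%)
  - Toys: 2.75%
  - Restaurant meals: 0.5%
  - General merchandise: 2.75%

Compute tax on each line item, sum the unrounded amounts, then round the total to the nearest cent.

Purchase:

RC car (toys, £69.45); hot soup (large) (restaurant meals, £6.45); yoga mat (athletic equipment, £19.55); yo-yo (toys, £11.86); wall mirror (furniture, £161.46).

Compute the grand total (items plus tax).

£293.85

RC car £69.45: toys → 3.5% + 2.75% transit = 6.25% → £4.340625
Hot soup (large) £6.45: restaurant meals → 9.25% + 0.5% transit = 9.75% → £0.628875
Yoga mat £19.55: athletic equipment → 8.25% + 0% transit = 8.25% → £1.612875
Yo-yo £11.86: toys → 3.5% + 2.75% transit = 6.25% → £0.74125
Wall mirror £161.46: furniture → 9.25% + 1.75% transit = 11% → £17.7606
Subtotal = £268.77; unrounded tax = £25.084225 → £25.08; total due = £293.85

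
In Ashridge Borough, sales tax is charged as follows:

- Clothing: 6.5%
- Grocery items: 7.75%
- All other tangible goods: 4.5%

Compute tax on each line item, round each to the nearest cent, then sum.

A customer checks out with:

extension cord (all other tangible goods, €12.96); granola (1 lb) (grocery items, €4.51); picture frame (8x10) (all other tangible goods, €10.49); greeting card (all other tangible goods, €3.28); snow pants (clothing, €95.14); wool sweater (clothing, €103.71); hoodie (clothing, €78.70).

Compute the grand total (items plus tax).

Extension cord €12.96: all other tangible goods → 4.5% → €0.58
Granola (1 lb) €4.51: grocery items → 7.75% → €0.35
Picture frame (8x10) €10.49: all other tangible goods → 4.5% → €0.47
Greeting card €3.28: all other tangible goods → 4.5% → €0.15
Snow pants €95.14: clothing → 6.5% → €6.18
Wool sweater €103.71: clothing → 6.5% → €6.74
Hoodie €78.70: clothing → 6.5% → €5.12
Subtotal = €308.79; tax = €19.59; total due = €328.38

€328.38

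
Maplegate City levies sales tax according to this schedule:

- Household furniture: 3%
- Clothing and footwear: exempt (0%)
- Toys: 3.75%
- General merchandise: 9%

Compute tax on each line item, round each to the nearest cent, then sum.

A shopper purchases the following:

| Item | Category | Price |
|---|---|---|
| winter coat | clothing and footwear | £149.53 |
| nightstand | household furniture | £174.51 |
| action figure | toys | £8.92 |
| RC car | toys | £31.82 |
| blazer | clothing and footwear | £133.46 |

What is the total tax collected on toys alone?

£1.52

Action figure £8.92: toys → 3.75% → £0.33
RC car £31.82: toys → 3.75% → £1.19
Tax on toys = £0.33 + £1.19 = £1.52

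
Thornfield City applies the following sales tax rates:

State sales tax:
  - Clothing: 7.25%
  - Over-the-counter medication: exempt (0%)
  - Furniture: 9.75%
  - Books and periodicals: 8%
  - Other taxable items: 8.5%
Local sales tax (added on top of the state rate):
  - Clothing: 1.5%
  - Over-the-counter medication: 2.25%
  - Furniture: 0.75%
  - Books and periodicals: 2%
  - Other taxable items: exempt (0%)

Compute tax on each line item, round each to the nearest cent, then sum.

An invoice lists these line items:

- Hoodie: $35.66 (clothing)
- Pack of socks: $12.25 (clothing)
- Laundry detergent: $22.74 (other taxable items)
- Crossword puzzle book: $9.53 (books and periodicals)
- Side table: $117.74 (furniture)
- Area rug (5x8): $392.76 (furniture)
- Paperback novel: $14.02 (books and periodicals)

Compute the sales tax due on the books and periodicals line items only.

Crossword puzzle book $9.53: books and periodicals → 8% + 2% local = 10% → $0.95
Paperback novel $14.02: books and periodicals → 8% + 2% local = 10% → $1.40
Tax on books and periodicals = $0.95 + $1.40 = $2.35

$2.35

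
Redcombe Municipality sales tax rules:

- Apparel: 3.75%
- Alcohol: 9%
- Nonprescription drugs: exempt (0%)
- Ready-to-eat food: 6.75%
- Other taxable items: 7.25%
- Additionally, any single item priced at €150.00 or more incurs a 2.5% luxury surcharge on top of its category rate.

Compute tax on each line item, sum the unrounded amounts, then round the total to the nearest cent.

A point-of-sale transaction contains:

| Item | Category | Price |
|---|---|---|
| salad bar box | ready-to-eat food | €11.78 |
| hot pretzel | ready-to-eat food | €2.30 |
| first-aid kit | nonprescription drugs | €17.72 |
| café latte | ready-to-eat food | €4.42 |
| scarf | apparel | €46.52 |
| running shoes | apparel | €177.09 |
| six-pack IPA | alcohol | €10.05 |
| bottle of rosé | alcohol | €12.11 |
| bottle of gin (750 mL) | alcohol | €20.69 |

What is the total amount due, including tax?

Salad bar box €11.78: ready-to-eat food → 6.75% → €0.79515
Hot pretzel €2.30: ready-to-eat food → 6.75% → €0.15525
First-aid kit €17.72: nonprescription drugs → 0% → €0.00
Café latte €4.42: ready-to-eat food → 6.75% → €0.29835
Scarf €46.52: apparel → 3.75% → €1.7445
Running shoes €177.09: apparel → 3.75% + 2.5% surcharge = 6.25% → €11.068125
Six-pack IPA €10.05: alcohol → 9% → €0.9045
Bottle of rosé €12.11: alcohol → 9% → €1.0899
Bottle of gin (750 mL) €20.69: alcohol → 9% → €1.8621
Subtotal = €302.68; unrounded tax = €17.917875 → €17.92; total due = €320.60

€320.60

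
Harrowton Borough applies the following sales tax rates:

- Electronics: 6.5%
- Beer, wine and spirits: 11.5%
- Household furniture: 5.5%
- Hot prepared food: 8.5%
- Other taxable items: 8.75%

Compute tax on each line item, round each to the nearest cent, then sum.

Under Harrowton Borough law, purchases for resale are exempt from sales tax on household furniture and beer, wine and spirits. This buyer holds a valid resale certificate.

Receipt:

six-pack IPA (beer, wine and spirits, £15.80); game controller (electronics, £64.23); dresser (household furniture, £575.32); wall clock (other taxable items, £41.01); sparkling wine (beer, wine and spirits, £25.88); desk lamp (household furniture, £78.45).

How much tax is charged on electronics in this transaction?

Game controller £64.23: electronics → 6.5% → £4.17
Tax on electronics = £4.17

£4.17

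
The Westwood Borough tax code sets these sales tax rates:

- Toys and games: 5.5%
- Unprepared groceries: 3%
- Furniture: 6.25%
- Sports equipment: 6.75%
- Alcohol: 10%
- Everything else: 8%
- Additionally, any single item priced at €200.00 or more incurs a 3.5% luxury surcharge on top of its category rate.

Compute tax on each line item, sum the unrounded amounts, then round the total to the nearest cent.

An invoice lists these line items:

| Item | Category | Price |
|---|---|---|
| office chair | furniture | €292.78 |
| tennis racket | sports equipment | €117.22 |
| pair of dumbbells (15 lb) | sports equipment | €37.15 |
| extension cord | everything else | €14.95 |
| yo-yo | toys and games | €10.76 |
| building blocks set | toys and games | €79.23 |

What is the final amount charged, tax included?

Office chair €292.78: furniture → 6.25% + 3.5% surcharge = 9.75% → €28.54605
Tennis racket €117.22: sports equipment → 6.75% → €7.91235
Pair of dumbbells (15 lb) €37.15: sports equipment → 6.75% → €2.507625
Extension cord €14.95: everything else → 8% → €1.196
Yo-yo €10.76: toys and games → 5.5% → €0.5918
Building blocks set €79.23: toys and games → 5.5% → €4.35765
Subtotal = €552.09; unrounded tax = €45.111475 → €45.11; total due = €597.20

€597.20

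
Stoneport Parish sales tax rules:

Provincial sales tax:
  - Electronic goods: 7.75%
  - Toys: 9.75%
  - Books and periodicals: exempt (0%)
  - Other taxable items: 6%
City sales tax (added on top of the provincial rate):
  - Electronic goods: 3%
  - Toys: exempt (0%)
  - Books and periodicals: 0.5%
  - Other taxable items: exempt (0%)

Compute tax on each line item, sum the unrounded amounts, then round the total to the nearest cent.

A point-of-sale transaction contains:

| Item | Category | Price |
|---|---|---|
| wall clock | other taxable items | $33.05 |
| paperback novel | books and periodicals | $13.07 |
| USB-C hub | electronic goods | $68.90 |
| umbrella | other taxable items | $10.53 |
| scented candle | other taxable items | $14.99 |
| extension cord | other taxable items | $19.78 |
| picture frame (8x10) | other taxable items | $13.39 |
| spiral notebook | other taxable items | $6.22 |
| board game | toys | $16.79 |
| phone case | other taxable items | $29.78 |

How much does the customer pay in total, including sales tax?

$243.27

Wall clock $33.05: other taxable items → 6% + 0% city = 6% → $1.983
Paperback novel $13.07: books and periodicals → 0% + 0.5% city = 0.5% → $0.06535
USB-C hub $68.90: electronic goods → 7.75% + 3% city = 10.75% → $7.40675
Umbrella $10.53: other taxable items → 6% + 0% city = 6% → $0.6318
Scented candle $14.99: other taxable items → 6% + 0% city = 6% → $0.8994
Extension cord $19.78: other taxable items → 6% + 0% city = 6% → $1.1868
Picture frame (8x10) $13.39: other taxable items → 6% + 0% city = 6% → $0.8034
Spiral notebook $6.22: other taxable items → 6% + 0% city = 6% → $0.3732
Board game $16.79: toys → 9.75% + 0% city = 9.75% → $1.637025
Phone case $29.78: other taxable items → 6% + 0% city = 6% → $1.7868
Subtotal = $226.50; unrounded tax = $16.773525 → $16.77; total due = $243.27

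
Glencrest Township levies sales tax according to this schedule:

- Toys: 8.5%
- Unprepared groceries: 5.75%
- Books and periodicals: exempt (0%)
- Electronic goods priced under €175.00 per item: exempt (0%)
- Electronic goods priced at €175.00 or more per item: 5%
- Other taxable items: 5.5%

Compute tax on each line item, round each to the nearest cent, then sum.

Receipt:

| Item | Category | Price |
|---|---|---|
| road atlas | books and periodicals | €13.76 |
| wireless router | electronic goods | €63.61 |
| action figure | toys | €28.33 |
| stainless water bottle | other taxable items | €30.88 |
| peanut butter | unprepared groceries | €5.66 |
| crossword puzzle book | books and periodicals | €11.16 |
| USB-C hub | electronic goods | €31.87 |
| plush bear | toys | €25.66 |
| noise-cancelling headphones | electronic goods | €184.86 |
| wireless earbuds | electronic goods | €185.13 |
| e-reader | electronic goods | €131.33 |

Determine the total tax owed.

Road atlas €13.76: books and periodicals → 0% → €0.00
Wireless router €63.61: electronic goods, under €175.00 → 0% → €0.00
Action figure €28.33: toys → 8.5% → €2.41
Stainless water bottle €30.88: other taxable items → 5.5% → €1.70
Peanut butter €5.66: unprepared groceries → 5.75% → €0.33
Crossword puzzle book €11.16: books and periodicals → 0% → €0.00
USB-C hub €31.87: electronic goods, under €175.00 → 0% → €0.00
Plush bear €25.66: toys → 8.5% → €2.18
Noise-cancelling headphones €184.86: electronic goods, €175.00 or more → 5% → €9.24
Wireless earbuds €185.13: electronic goods, €175.00 or more → 5% → €9.26
E-reader €131.33: electronic goods, under €175.00 → 0% → €0.00
Total tax = €2.41 + €1.70 + €0.33 + €2.18 + €9.24 + €9.26 = €25.12

€25.12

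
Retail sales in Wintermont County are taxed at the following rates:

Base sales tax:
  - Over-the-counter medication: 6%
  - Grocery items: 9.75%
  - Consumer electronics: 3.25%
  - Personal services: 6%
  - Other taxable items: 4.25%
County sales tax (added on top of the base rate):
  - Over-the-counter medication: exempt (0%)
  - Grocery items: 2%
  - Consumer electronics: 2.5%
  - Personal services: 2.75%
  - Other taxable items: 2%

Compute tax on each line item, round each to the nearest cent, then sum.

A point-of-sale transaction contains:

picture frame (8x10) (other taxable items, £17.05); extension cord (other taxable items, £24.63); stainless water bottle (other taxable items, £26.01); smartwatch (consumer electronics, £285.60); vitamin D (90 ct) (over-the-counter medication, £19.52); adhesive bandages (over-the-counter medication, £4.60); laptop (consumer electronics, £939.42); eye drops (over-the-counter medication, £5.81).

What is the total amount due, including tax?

Picture frame (8x10) £17.05: other taxable items → 4.25% + 2% county = 6.25% → £1.07
Extension cord £24.63: other taxable items → 4.25% + 2% county = 6.25% → £1.54
Stainless water bottle £26.01: other taxable items → 4.25% + 2% county = 6.25% → £1.63
Smartwatch £285.60: consumer electronics → 3.25% + 2.5% county = 5.75% → £16.42
Vitamin D (90 ct) £19.52: over-the-counter medication → 6% + 0% county = 6% → £1.17
Adhesive bandages £4.60: over-the-counter medication → 6% + 0% county = 6% → £0.28
Laptop £939.42: consumer electronics → 3.25% + 2.5% county = 5.75% → £54.02
Eye drops £5.81: over-the-counter medication → 6% + 0% county = 6% → £0.35
Subtotal = £1322.64; tax = £76.48; total due = £1399.12

£1399.12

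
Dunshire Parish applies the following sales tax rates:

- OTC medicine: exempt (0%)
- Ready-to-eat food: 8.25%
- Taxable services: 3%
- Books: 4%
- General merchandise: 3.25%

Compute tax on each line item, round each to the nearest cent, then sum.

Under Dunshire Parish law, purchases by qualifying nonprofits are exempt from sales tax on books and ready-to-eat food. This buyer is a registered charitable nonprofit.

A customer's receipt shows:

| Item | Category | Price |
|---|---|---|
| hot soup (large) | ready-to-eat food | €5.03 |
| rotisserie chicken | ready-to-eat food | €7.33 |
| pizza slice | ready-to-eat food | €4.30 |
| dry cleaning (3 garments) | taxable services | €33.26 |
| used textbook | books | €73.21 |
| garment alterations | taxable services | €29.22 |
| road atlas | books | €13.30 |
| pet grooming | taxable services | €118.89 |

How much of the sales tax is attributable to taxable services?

Dry cleaning (3 garments) €33.26: taxable services → 3% → €1.00
Garment alterations €29.22: taxable services → 3% → €0.88
Pet grooming €118.89: taxable services → 3% → €3.57
Tax on taxable services = €1.00 + €0.88 + €3.57 = €5.45

€5.45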